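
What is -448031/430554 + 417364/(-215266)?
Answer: -138071790451/46341818682 ≈ -2.9794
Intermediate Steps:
-448031/430554 + 417364/(-215266) = -448031*1/430554 + 417364*(-1/215266) = -448031/430554 - 208682/107633 = -138071790451/46341818682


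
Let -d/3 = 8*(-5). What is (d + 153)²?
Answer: 74529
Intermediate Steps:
d = 120 (d = -24*(-5) = -3*(-40) = 120)
(d + 153)² = (120 + 153)² = 273² = 74529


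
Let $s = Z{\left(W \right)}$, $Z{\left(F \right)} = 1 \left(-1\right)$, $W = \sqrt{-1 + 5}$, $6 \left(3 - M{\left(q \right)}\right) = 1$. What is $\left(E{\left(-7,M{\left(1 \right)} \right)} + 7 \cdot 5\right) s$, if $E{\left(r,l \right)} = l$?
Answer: $- \frac{227}{6} \approx -37.833$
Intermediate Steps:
$M{\left(q \right)} = \frac{17}{6}$ ($M{\left(q \right)} = 3 - \frac{1}{6} = \frac{17}{6}$)
$W = 2$ ($W = \sqrt{4} = 2$)
$Z{\left(F \right)} = -1$
$s = -1$
$\left(E{\left(-7,M{\left(1 \right)} \right)} + 7 \cdot 5\right) s = \left(\frac{17}{6} + 7 \cdot 5\right) \left(-1\right) = \left(\frac{17}{6} + 35\right) \left(-1\right) = \frac{227}{6} \left(-1\right) = - \frac{227}{6}$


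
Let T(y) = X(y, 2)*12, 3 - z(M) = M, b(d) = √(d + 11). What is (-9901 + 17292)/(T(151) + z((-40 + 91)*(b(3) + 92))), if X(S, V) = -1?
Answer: -11581697/7354329 + 125647*√14/7354329 ≈ -1.5109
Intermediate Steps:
b(d) = √(11 + d)
z(M) = 3 - M
T(y) = -12 (T(y) = -1*12 = -12)
(-9901 + 17292)/(T(151) + z((-40 + 91)*(b(3) + 92))) = (-9901 + 17292)/(-12 + (3 - (-40 + 91)*(√(11 + 3) + 92))) = 7391/(-12 + (3 - 51*(√14 + 92))) = 7391/(-12 + (3 - 51*(92 + √14))) = 7391/(-12 + (3 - (4692 + 51*√14))) = 7391/(-12 + (3 + (-4692 - 51*√14))) = 7391/(-12 + (-4689 - 51*√14)) = 7391/(-4701 - 51*√14)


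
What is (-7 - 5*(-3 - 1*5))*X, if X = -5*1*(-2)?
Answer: 330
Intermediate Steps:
X = 10 (X = -5*(-2) = 10)
(-7 - 5*(-3 - 1*5))*X = (-7 - 5*(-3 - 1*5))*10 = (-7 - 5*(-3 - 5))*10 = (-7 - 5*(-8))*10 = (-7 + 40)*10 = 33*10 = 330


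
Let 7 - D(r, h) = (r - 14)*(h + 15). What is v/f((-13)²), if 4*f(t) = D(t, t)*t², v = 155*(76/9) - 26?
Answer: -46184/7329238137 ≈ -6.3013e-6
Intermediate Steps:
v = 11546/9 (v = 155*(76*(⅑)) - 26 = 155*(76/9) - 26 = 11780/9 - 26 = 11546/9 ≈ 1282.9)
D(r, h) = 7 - (-14 + r)*(15 + h) (D(r, h) = 7 - (r - 14)*(h + 15) = 7 - (-14 + r)*(15 + h))
f(t) = t²*(217 - t - t²)/4 (f(t) = ((217 - 15*t + 14*t - t*t)*t²)/4 = ((217 - 15*t + 14*t - t²)*t²)/4 = ((217 - t - t²)*t²)/4 = (t²*(217 - t - t²))/4 = t²*(217 - t - t²)/4)
v/f((-13)²) = 11546/(9*((((-13)²)²*(217 - 1*(-13)² - ((-13)²)²)/4))) = 11546/(9*(((¼)*169²*(217 - 1*169 - 1*169²)))) = 11546/(9*(((¼)*28561*(217 - 169 - 1*28561)))) = 11546/(9*(((¼)*28561*(217 - 169 - 28561)))) = 11546/(9*(((¼)*28561*(-28513)))) = 11546/(9*(-814359793/4)) = (11546/9)*(-4/814359793) = -46184/7329238137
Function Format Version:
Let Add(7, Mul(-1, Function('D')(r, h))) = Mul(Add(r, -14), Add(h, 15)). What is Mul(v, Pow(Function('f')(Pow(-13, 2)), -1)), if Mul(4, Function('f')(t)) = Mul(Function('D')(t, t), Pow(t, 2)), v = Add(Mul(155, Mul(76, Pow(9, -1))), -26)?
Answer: Rational(-46184, 7329238137) ≈ -6.3013e-6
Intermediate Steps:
v = Rational(11546, 9) (v = Add(Mul(155, Mul(76, Rational(1, 9))), -26) = Add(Mul(155, Rational(76, 9)), -26) = Add(Rational(11780, 9), -26) = Rational(11546, 9) ≈ 1282.9)
Function('D')(r, h) = Add(7, Mul(-1, Add(-14, r), Add(15, h))) (Function('D')(r, h) = Add(7, Mul(-1, Mul(Add(r, -14), Add(h, 15)))) = Add(7, Mul(-1, Mul(Add(-14, r), Add(15, h)))) = Add(7, Mul(-1, Add(-14, r), Add(15, h))))
Function('f')(t) = Mul(Rational(1, 4), Pow(t, 2), Add(217, Mul(-1, t), Mul(-1, Pow(t, 2)))) (Function('f')(t) = Mul(Rational(1, 4), Mul(Add(217, Mul(-15, t), Mul(14, t), Mul(-1, t, t)), Pow(t, 2))) = Mul(Rational(1, 4), Mul(Add(217, Mul(-15, t), Mul(14, t), Mul(-1, Pow(t, 2))), Pow(t, 2))) = Mul(Rational(1, 4), Mul(Add(217, Mul(-1, t), Mul(-1, Pow(t, 2))), Pow(t, 2))) = Mul(Rational(1, 4), Mul(Pow(t, 2), Add(217, Mul(-1, t), Mul(-1, Pow(t, 2))))) = Mul(Rational(1, 4), Pow(t, 2), Add(217, Mul(-1, t), Mul(-1, Pow(t, 2)))))
Mul(v, Pow(Function('f')(Pow(-13, 2)), -1)) = Mul(Rational(11546, 9), Pow(Mul(Rational(1, 4), Pow(Pow(-13, 2), 2), Add(217, Mul(-1, Pow(-13, 2)), Mul(-1, Pow(Pow(-13, 2), 2)))), -1)) = Mul(Rational(11546, 9), Pow(Mul(Rational(1, 4), Pow(169, 2), Add(217, Mul(-1, 169), Mul(-1, Pow(169, 2)))), -1)) = Mul(Rational(11546, 9), Pow(Mul(Rational(1, 4), 28561, Add(217, -169, Mul(-1, 28561))), -1)) = Mul(Rational(11546, 9), Pow(Mul(Rational(1, 4), 28561, Add(217, -169, -28561)), -1)) = Mul(Rational(11546, 9), Pow(Mul(Rational(1, 4), 28561, -28513), -1)) = Mul(Rational(11546, 9), Pow(Rational(-814359793, 4), -1)) = Mul(Rational(11546, 9), Rational(-4, 814359793)) = Rational(-46184, 7329238137)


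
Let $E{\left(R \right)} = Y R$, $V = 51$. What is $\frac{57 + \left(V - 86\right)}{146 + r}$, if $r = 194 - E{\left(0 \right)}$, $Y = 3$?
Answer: $\frac{11}{170} \approx 0.064706$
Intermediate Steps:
$E{\left(R \right)} = 3 R$
$r = 194$ ($r = 194 - 3 \cdot 0 = 194 - 0 = 194 + 0 = 194$)
$\frac{57 + \left(V - 86\right)}{146 + r} = \frac{57 + \left(51 - 86\right)}{146 + 194} = \frac{57 + \left(51 - 86\right)}{340} = \left(57 - 35\right) \frac{1}{340} = 22 \cdot \frac{1}{340} = \frac{11}{170}$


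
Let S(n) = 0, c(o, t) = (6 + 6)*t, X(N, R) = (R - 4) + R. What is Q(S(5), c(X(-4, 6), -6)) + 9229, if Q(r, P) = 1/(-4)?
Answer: 36915/4 ≈ 9228.8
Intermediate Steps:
X(N, R) = -4 + 2*R (X(N, R) = (-4 + R) + R = -4 + 2*R)
c(o, t) = 12*t
Q(r, P) = -¼
Q(S(5), c(X(-4, 6), -6)) + 9229 = -¼ + 9229 = 36915/4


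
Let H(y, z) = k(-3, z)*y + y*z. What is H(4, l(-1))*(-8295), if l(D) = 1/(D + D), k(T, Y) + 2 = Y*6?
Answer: 182490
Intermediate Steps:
k(T, Y) = -2 + 6*Y (k(T, Y) = -2 + Y*6 = -2 + 6*Y)
l(D) = 1/(2*D)
H(y, z) = y*z + y*(-2 + 6*z) (H(y, z) = (-2 + 6*z)*y + y*z = y*(-2 + 6*z) + y*z = y*z + y*(-2 + 6*z))
H(4, l(-1))*(-8295) = (4*(-2 + 7*((1/2)/(-1))))*(-8295) = (4*(-2 + 7*((1/2)*(-1))))*(-8295) = (4*(-2 + 7*(-1/2)))*(-8295) = (4*(-2 - 7/2))*(-8295) = (4*(-11/2))*(-8295) = -22*(-8295) = 182490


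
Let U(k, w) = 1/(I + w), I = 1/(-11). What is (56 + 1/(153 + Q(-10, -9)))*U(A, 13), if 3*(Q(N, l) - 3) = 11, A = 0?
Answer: 295097/68018 ≈ 4.3385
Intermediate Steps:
Q(N, l) = 20/3 (Q(N, l) = 3 + (⅓)*11 = 3 + 11/3 = 20/3)
I = -1/11 ≈ -0.090909
U(k, w) = 1/(-1/11 + w)
(56 + 1/(153 + Q(-10, -9)))*U(A, 13) = (56 + 1/(153 + 20/3))*(11/(-1 + 11*13)) = (56 + 1/(479/3))*(11/(-1 + 143)) = (56 + 3/479)*(11/142) = 26827*(11*(1/142))/479 = (26827/479)*(11/142) = 295097/68018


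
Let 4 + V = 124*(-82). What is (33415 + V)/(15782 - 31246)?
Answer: -23243/15464 ≈ -1.5030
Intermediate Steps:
V = -10172 (V = -4 + 124*(-82) = -4 - 10168 = -10172)
(33415 + V)/(15782 - 31246) = (33415 - 10172)/(15782 - 31246) = 23243/(-15464) = 23243*(-1/15464) = -23243/15464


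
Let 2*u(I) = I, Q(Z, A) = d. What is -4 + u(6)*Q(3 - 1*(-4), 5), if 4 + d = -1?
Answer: -19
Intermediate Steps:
d = -5 (d = -4 - 1 = -5)
Q(Z, A) = -5
u(I) = I/2
-4 + u(6)*Q(3 - 1*(-4), 5) = -4 + ((½)*6)*(-5) = -4 + 3*(-5) = -4 - 15 = -19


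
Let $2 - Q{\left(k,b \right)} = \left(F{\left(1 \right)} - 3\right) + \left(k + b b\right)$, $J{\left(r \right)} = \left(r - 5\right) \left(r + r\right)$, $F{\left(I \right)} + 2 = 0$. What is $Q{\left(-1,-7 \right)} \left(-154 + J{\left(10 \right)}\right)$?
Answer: $2214$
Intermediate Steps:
$F{\left(I \right)} = -2$ ($F{\left(I \right)} = -2 + 0 = -2$)
$J{\left(r \right)} = 2 r \left(-5 + r\right)$ ($J{\left(r \right)} = \left(-5 + r\right) 2 r = 2 r \left(-5 + r\right)$)
$Q{\left(k,b \right)} = 7 - k - b^{2}$ ($Q{\left(k,b \right)} = 2 - \left(\left(-2 - 3\right) + \left(k + b b\right)\right) = 2 - \left(-5 + \left(k + b^{2}\right)\right) = 2 - \left(-5 + k + b^{2}\right) = 7 - k - b^{2}$)
$Q{\left(-1,-7 \right)} \left(-154 + J{\left(10 \right)}\right) = \left(7 - -1 - \left(-7\right)^{2}\right) \left(-154 + 2 \cdot 10 \left(-5 + 10\right)\right) = \left(7 + 1 - 49\right) \left(-154 + 2 \cdot 10 \cdot 5\right) = \left(7 + 1 - 49\right) \left(-154 + 100\right) = \left(-41\right) \left(-54\right) = 2214$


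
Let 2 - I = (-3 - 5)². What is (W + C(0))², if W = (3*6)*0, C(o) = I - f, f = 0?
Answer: 3844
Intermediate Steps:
I = -62 (I = 2 - (-3 - 5)² = 2 - 1*(-8)² = 2 - 1*64 = 2 - 64 = -62)
C(o) = -62 (C(o) = -62 - 1*0 = -62 + 0 = -62)
W = 0 (W = 18*0 = 0)
(W + C(0))² = (0 - 62)² = (-62)² = 3844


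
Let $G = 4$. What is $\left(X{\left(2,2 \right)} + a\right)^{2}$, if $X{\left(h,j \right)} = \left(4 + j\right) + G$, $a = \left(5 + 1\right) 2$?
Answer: $484$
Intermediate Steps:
$a = 12$ ($a = 6 \cdot 2 = 12$)
$X{\left(h,j \right)} = 8 + j$ ($X{\left(h,j \right)} = \left(4 + j\right) + 4 = 8 + j$)
$\left(X{\left(2,2 \right)} + a\right)^{2} = \left(\left(8 + 2\right) + 12\right)^{2} = \left(10 + 12\right)^{2} = 22^{2} = 484$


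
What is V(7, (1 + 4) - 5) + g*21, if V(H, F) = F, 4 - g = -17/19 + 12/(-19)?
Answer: 2205/19 ≈ 116.05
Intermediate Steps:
g = 105/19 (g = 4 - (-17/19 + 12/(-19)) = 4 - (-17*1/19 + 12*(-1/19)) = 4 - (-17/19 - 12/19) = 4 - 1*(-29/19) = 4 + 29/19 = 105/19 ≈ 5.5263)
V(7, (1 + 4) - 5) + g*21 = ((1 + 4) - 5) + (105/19)*21 = (5 - 5) + 2205/19 = 0 + 2205/19 = 2205/19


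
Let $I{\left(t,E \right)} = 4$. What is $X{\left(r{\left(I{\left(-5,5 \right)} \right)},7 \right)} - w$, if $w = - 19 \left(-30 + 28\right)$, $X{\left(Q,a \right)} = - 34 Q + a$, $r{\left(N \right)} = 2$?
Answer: $-99$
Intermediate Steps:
$X{\left(Q,a \right)} = a - 34 Q$
$w = 38$ ($w = \left(-19\right) \left(-2\right) = 38$)
$X{\left(r{\left(I{\left(-5,5 \right)} \right)},7 \right)} - w = \left(7 - 68\right) - 38 = -61 - 38 = -99$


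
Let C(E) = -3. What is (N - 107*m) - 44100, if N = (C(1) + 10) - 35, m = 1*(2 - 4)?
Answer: -43914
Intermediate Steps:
m = -2 (m = 1*(-2) = -2)
N = -28 (N = (-3 + 10) - 35 = 7 - 35 = -28)
(N - 107*m) - 44100 = (-28 - 107*(-2)) - 44100 = (-28 + 214) - 44100 = 186 - 44100 = -43914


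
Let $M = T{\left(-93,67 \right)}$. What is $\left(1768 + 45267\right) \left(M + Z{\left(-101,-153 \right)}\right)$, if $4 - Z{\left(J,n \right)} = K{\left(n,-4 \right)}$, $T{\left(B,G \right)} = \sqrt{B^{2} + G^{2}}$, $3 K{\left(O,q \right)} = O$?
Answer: $2586925 + 47035 \sqrt{13138} \approx 7.9781 \cdot 10^{6}$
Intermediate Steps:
$K{\left(O,q \right)} = \frac{O}{3}$
$M = \sqrt{13138}$ ($M = \sqrt{\left(-93\right)^{2} + 67^{2}} = \sqrt{8649 + 4489} = \sqrt{13138} \approx 114.62$)
$Z{\left(J,n \right)} = 4 - \frac{n}{3}$
$\left(1768 + 45267\right) \left(M + Z{\left(-101,-153 \right)}\right) = \left(1768 + 45267\right) \left(\sqrt{13138} + \left(4 - -51\right)\right) = 47035 \left(\sqrt{13138} + \left(4 + 51\right)\right) = 47035 \left(\sqrt{13138} + 55\right) = 47035 \left(55 + \sqrt{13138}\right) = 2586925 + 47035 \sqrt{13138}$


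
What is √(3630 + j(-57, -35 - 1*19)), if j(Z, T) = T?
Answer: 2*√894 ≈ 59.800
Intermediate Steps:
√(3630 + j(-57, -35 - 1*19)) = √(3630 + (-35 - 1*19)) = √(3630 + (-35 - 19)) = √(3630 - 54) = √3576 = 2*√894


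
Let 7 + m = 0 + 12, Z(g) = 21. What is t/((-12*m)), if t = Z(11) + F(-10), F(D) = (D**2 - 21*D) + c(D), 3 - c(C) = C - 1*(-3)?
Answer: -341/60 ≈ -5.6833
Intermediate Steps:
c(C) = -C (c(C) = 3 - (C - 1*(-3)) = 3 - (C + 3) = 3 - (3 + C) = 3 + (-3 - C) = -C)
m = 5 (m = -7 + (0 + 12) = -7 + 12 = 5)
F(D) = D**2 - 22*D (F(D) = (D**2 - 21*D) - D = D**2 - 22*D)
t = 341 (t = 21 - 10*(-22 - 10) = 21 - 10*(-32) = 21 + 320 = 341)
t/((-12*m)) = 341/((-12*5)) = 341/(-60) = 341*(-1/60) = -341/60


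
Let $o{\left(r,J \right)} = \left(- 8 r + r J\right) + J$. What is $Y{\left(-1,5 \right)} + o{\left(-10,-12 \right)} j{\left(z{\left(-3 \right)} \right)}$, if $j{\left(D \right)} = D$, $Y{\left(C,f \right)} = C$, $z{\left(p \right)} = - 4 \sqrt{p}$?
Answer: $-1 - 752 i \sqrt{3} \approx -1.0 - 1302.5 i$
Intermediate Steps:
$o{\left(r,J \right)} = J - 8 r + J r$ ($o{\left(r,J \right)} = \left(- 8 r + J r\right) + J = J - 8 r + J r$)
$Y{\left(-1,5 \right)} + o{\left(-10,-12 \right)} j{\left(z{\left(-3 \right)} \right)} = -1 + \left(-12 - -80 - -120\right) \left(- 4 \sqrt{-3}\right) = -1 + \left(-12 + 80 + 120\right) \left(- 4 i \sqrt{3}\right) = -1 + 188 \left(- 4 i \sqrt{3}\right) = -1 - 752 i \sqrt{3}$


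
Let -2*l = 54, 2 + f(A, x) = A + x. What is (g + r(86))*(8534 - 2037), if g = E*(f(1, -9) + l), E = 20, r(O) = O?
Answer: -4249038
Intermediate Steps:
f(A, x) = -2 + A + x (f(A, x) = -2 + (A + x) = -2 + A + x)
l = -27 (l = -½*54 = -27)
g = -740 (g = 20*((-2 + 1 - 9) - 27) = 20*(-10 - 27) = 20*(-37) = -740)
(g + r(86))*(8534 - 2037) = (-740 + 86)*(8534 - 2037) = -654*6497 = -4249038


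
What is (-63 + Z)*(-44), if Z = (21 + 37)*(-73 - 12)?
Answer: 219692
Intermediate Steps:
Z = -4930 (Z = 58*(-85) = -4930)
(-63 + Z)*(-44) = (-63 - 4930)*(-44) = -4993*(-44) = 219692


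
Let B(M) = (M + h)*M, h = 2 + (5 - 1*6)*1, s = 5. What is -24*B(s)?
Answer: -720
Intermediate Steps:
h = 1 (h = 2 + (5 - 6)*1 = 2 - 1*1 = 2 - 1 = 1)
B(M) = M*(1 + M) (B(M) = (M + 1)*M = (1 + M)*M = M*(1 + M))
-24*B(s) = -120*(1 + 5) = -120*6 = -24*30 = -720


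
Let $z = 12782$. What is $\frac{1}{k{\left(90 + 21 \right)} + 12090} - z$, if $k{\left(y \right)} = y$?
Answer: $- \frac{155953181}{12201} \approx -12782.0$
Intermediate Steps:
$\frac{1}{k{\left(90 + 21 \right)} + 12090} - z = \frac{1}{\left(90 + 21\right) + 12090} - 12782 = \frac{1}{111 + 12090} - 12782 = \frac{1}{12201} - 12782 = - \frac{155953181}{12201}$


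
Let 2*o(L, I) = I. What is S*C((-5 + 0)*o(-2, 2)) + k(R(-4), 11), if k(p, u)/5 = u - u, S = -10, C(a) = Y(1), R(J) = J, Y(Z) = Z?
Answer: -10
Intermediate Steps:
o(L, I) = I/2
C(a) = 1
k(p, u) = 0 (k(p, u) = 5*(u - u) = 5*0 = 0)
S*C((-5 + 0)*o(-2, 2)) + k(R(-4), 11) = -10*1 + 0 = -10 + 0 = -10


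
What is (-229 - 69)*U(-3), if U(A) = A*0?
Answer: 0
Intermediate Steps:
U(A) = 0
(-229 - 69)*U(-3) = (-229 - 69)*0 = -298*0 = 0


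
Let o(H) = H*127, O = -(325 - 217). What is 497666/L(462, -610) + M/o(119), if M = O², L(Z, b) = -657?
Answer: -7513563010/9929241 ≈ -756.71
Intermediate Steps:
O = -108 (O = -1*108 = -108)
o(H) = 127*H
M = 11664 (M = (-108)² = 11664)
497666/L(462, -610) + M/o(119) = 497666/(-657) + 11664/((127*119)) = 497666*(-1/657) + 11664/15113 = -497666/657 + 11664*(1/15113) = -497666/657 + 11664/15113 = -7513563010/9929241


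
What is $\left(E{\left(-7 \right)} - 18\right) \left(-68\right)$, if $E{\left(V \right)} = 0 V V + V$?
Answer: $1700$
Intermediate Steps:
$E{\left(V \right)} = V$ ($E{\left(V \right)} = 0 V + V = 0 + V = V$)
$\left(E{\left(-7 \right)} - 18\right) \left(-68\right) = \left(-7 - 18\right) \left(-68\right) = \left(-25\right) \left(-68\right) = 1700$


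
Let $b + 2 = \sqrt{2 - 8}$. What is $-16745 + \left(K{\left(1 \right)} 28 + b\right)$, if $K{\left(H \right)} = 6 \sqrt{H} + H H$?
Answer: $-16551 + i \sqrt{6} \approx -16551.0 + 2.4495 i$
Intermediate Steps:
$b = -2 + i \sqrt{6}$ ($b = -2 + \sqrt{2 - 8} = -2 + \sqrt{-6} = -2 + i \sqrt{6} \approx -2.0 + 2.4495 i$)
$K{\left(H \right)} = H^{2} + 6 \sqrt{H}$ ($K{\left(H \right)} = 6 \sqrt{H} + H^{2} = H^{2} + 6 \sqrt{H}$)
$-16745 + \left(K{\left(1 \right)} 28 + b\right) = -16745 - \left(2 - i \sqrt{6} - \left(1^{2} + 6 \sqrt{1}\right) 28\right) = -16745 - \left(2 - i \sqrt{6} - \left(1 + 6 \cdot 1\right) 28\right) = -16745 - \left(2 - i \sqrt{6} - \left(1 + 6\right) 28\right) = -16745 + \left(7 \cdot 28 - \left(2 - i \sqrt{6}\right)\right) = -16745 + \left(196 - \left(2 - i \sqrt{6}\right)\right) = -16745 + \left(194 + i \sqrt{6}\right) = -16551 + i \sqrt{6}$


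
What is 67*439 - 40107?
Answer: -10694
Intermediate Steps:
67*439 - 40107 = 29413 - 40107 = -10694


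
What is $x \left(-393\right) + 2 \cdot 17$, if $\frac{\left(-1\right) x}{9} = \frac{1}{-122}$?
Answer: $\frac{611}{122} \approx 5.0082$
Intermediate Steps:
$x = \frac{9}{122}$ ($x = - \frac{9}{-122} = \left(-9\right) \left(- \frac{1}{122}\right) = \frac{9}{122} \approx 0.073771$)
$x \left(-393\right) + 2 \cdot 17 = \frac{9}{122} \left(-393\right) + 2 \cdot 17 = - \frac{3537}{122} + 34 = \frac{611}{122}$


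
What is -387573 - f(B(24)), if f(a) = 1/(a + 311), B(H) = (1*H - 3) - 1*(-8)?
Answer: -131774821/340 ≈ -3.8757e+5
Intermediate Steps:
B(H) = 5 + H (B(H) = (H - 3) + 8 = (-3 + H) + 8 = 5 + H)
f(a) = 1/(311 + a)
-387573 - f(B(24)) = -387573 - 1/(311 + (5 + 24)) = -387573 - 1/(311 + 29) = -387573 - 1/340 = -131774821/340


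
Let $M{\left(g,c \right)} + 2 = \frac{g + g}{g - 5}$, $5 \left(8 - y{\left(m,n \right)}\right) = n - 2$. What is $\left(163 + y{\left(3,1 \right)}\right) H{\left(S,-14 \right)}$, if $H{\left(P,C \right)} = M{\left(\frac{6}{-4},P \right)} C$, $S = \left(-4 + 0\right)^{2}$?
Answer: $\frac{47936}{13} \approx 3687.4$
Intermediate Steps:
$y{\left(m,n \right)} = \frac{42}{5} - \frac{n}{5}$ ($y{\left(m,n \right)} = 8 - \frac{n - 2}{5} = 8 - \frac{-2 + n}{5} = 8 - \left(- \frac{2}{5} + \frac{n}{5}\right) = \frac{42}{5} - \frac{n}{5}$)
$S = 16$ ($S = \left(-4\right)^{2} = 16$)
$M{\left(g,c \right)} = -2 + \frac{2 g}{-5 + g}$ ($M{\left(g,c \right)} = -2 + \frac{g + g}{g - 5} = -2 + \frac{2 g}{-5 + g}$)
$H{\left(P,C \right)} = - \frac{20 C}{13}$ ($H{\left(P,C \right)} = \frac{10}{-5 + \frac{6}{-4}} C = \frac{10}{-5 + 6 \left(- \frac{1}{4}\right)} C = \frac{10}{-5 - \frac{3}{2}} C = \frac{10}{- \frac{13}{2}} C = 10 \left(- \frac{2}{13}\right) C = - \frac{20 C}{13}$)
$\left(163 + y{\left(3,1 \right)}\right) H{\left(S,-14 \right)} = \left(163 + \left(\frac{42}{5} - \frac{1}{5}\right)\right) \left(\left(- \frac{20}{13}\right) \left(-14\right)\right) = \left(163 + \left(\frac{42}{5} - \frac{1}{5}\right)\right) \frac{280}{13} = \left(163 + \frac{41}{5}\right) \frac{280}{13} = \frac{856}{5} \cdot \frac{280}{13} = \frac{47936}{13}$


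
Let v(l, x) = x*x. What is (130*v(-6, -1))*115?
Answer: 14950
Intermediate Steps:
v(l, x) = x²
(130*v(-6, -1))*115 = (130*(-1)²)*115 = (130*1)*115 = 130*115 = 14950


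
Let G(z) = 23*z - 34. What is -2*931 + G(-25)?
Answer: -2471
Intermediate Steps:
G(z) = -34 + 23*z
-2*931 + G(-25) = -2*931 + (-34 + 23*(-25)) = -1862 + (-34 - 575) = -1862 - 609 = -2471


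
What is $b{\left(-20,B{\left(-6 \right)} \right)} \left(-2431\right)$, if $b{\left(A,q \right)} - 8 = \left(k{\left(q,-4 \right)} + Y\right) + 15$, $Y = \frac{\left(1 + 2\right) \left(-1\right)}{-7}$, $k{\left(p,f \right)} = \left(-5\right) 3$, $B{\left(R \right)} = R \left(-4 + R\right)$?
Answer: $- \frac{143429}{7} \approx -20490.0$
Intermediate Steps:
$k{\left(p,f \right)} = -15$
$Y = \frac{3}{7}$ ($Y = 3 \left(-1\right) \left(- \frac{1}{7}\right) = \left(-3\right) \left(- \frac{1}{7}\right) = \frac{3}{7} \approx 0.42857$)
$b{\left(A,q \right)} = \frac{59}{7}$ ($b{\left(A,q \right)} = 8 + \left(\left(-15 + \frac{3}{7}\right) + 15\right) = 8 + \left(- \frac{102}{7} + 15\right) = 8 + \frac{3}{7} = \frac{59}{7}$)
$b{\left(-20,B{\left(-6 \right)} \right)} \left(-2431\right) = \frac{59}{7} \left(-2431\right) = - \frac{143429}{7}$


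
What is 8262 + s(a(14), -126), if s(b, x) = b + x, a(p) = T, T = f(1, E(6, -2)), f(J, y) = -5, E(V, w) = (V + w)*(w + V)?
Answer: 8131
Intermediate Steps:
E(V, w) = (V + w)**2 (E(V, w) = (V + w)*(V + w) = (V + w)**2)
T = -5
a(p) = -5
8262 + s(a(14), -126) = 8262 + (-5 - 126) = 8262 - 131 = 8131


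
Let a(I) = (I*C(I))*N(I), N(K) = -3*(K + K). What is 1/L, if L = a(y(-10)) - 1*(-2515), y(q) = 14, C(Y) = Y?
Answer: -1/13949 ≈ -7.1690e-5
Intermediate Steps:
N(K) = -6*K
a(I) = -6*I³ (a(I) = (I*I)*(-6*I) = I²*(-6*I) = -6*I³)
L = -13949 (L = -6*14³ - 1*(-2515) = -6*2744 + 2515 = -16464 + 2515 = -13949)
1/L = 1/(-13949) = -1/13949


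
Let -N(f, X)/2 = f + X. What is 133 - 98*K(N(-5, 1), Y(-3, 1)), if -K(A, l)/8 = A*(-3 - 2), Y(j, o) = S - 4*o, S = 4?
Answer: -31227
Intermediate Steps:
N(f, X) = -2*X - 2*f (N(f, X) = -2*(f + X) = -2*(X + f) = -2*X - 2*f)
Y(j, o) = 4 - 4*o
K(A, l) = 40*A (K(A, l) = -8*A*(-3 - 2) = -8*A*(-5) = -(-40)*A = 40*A)
133 - 98*K(N(-5, 1), Y(-3, 1)) = 133 - 3920*(-2*1 - 2*(-5)) = 133 - 3920*(-2 + 10) = 133 - 3920*8 = 133 - 98*320 = 133 - 31360 = -31227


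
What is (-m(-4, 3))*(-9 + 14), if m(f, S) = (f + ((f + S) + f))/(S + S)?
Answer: 15/2 ≈ 7.5000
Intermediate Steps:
m(f, S) = (S + 3*f)/(2*S) (m(f, S) = (f + ((S + f) + f))/((2*S)) = (f + (S + 2*f))*(1/(2*S)) = (S + 3*f)*(1/(2*S)) = (S + 3*f)/(2*S))
(-m(-4, 3))*(-9 + 14) = (-(3 + 3*(-4))/(2*3))*(-9 + 14) = -(3 - 12)/(2*3)*5 = -(-9)/(2*3)*5 = -1*(-3/2)*5 = (3/2)*5 = 15/2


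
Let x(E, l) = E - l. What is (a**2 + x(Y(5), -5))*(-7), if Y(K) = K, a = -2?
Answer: -98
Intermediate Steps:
(a**2 + x(Y(5), -5))*(-7) = ((-2)**2 + (5 - 1*(-5)))*(-7) = (4 + (5 + 5))*(-7) = (4 + 10)*(-7) = 14*(-7) = -98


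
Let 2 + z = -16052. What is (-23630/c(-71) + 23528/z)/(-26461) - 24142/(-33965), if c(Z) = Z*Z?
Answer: 25857796609308744/36367029775381555 ≈ 0.71102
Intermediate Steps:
z = -16054 (z = -2 - 16052 = -16054)
c(Z) = Z**2
(-23630/c(-71) + 23528/z)/(-26461) - 24142/(-33965) = (-23630/((-71)**2) + 23528/(-16054))/(-26461) - 24142/(-33965) = (-23630/5041 + 23528*(-1/16054))*(-1/26461) - 24142*(-1/33965) = (-23630*1/5041 - 11764/8027)*(-1/26461) + 24142/33965 = (-23630/5041 - 11764/8027)*(-1/26461) + 24142/33965 = -248980334/40464107*(-1/26461) + 24142/33965 = 248980334/1070720735327 + 24142/33965 = 25857796609308744/36367029775381555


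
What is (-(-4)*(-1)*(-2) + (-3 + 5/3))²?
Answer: 400/9 ≈ 44.444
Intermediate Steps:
(-(-4)*(-1)*(-2) + (-3 + 5/3))² = (-2*2*(-2) + (-3 + (⅓)*5))² = (-4*(-2) + (-3 + 5/3))² = (8 - 4/3)² = (20/3)² = 400/9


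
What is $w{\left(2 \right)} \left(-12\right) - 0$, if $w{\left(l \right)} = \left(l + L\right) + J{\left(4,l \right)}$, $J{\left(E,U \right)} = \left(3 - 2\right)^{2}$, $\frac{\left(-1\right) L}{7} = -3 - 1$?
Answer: $-372$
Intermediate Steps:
$L = 28$ ($L = - 7 \left(-3 - 1\right) = \left(-7\right) \left(-4\right) = 28$)
$J{\left(E,U \right)} = 1$ ($J{\left(E,U \right)} = 1^{2} = 1$)
$w{\left(l \right)} = 29 + l$ ($w{\left(l \right)} = \left(l + 28\right) + 1 = \left(28 + l\right) + 1 = 29 + l$)
$w{\left(2 \right)} \left(-12\right) - 0 = \left(29 + 2\right) \left(-12\right) - 0 = 31 \left(-12\right) + \left(-7 + 7\right) = -372 + 0 = -372$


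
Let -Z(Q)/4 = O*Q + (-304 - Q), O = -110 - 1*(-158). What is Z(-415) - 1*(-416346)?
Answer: 495582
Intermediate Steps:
O = 48 (O = -110 + 158 = 48)
Z(Q) = 1216 - 188*Q (Z(Q) = -4*(48*Q + (-304 - Q)) = -4*(-304 + 47*Q) = 1216 - 188*Q)
Z(-415) - 1*(-416346) = (1216 - 188*(-415)) - 1*(-416346) = (1216 + 78020) + 416346 = 79236 + 416346 = 495582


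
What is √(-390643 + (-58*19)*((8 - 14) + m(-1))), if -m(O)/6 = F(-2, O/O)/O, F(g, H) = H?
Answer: I*√390643 ≈ 625.01*I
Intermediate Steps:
m(O) = -6/O (m(O) = -6*O/O/O = -6/O)
√(-390643 + (-58*19)*((8 - 14) + m(-1))) = √(-390643 + (-58*19)*((8 - 14) - 6/(-1))) = √(-390643 - 1102*(-6 - 6*(-1))) = √(-390643 - 1102*(-6 + 6)) = √(-390643 - 1102*0) = √(-390643 + 0) = √(-390643) = I*√390643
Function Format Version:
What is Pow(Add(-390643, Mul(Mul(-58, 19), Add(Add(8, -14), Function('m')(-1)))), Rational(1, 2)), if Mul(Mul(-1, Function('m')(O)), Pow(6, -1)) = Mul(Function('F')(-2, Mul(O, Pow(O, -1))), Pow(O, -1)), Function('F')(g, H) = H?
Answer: Mul(I, Pow(390643, Rational(1, 2))) ≈ Mul(625.01, I)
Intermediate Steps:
Function('m')(O) = Mul(-6, Pow(O, -1)) (Function('m')(O) = Mul(-6, Mul(Mul(O, Pow(O, -1)), Pow(O, -1))) = Mul(-6, Mul(1, Pow(O, -1))) = Mul(-6, Pow(O, -1)))
Pow(Add(-390643, Mul(Mul(-58, 19), Add(Add(8, -14), Function('m')(-1)))), Rational(1, 2)) = Pow(Add(-390643, Mul(Mul(-58, 19), Add(Add(8, -14), Mul(-6, Pow(-1, -1))))), Rational(1, 2)) = Pow(Add(-390643, Mul(-1102, Add(-6, Mul(-6, -1)))), Rational(1, 2)) = Pow(Add(-390643, Mul(-1102, Add(-6, 6))), Rational(1, 2)) = Pow(Add(-390643, Mul(-1102, 0)), Rational(1, 2)) = Pow(Add(-390643, 0), Rational(1, 2)) = Pow(-390643, Rational(1, 2)) = Mul(I, Pow(390643, Rational(1, 2)))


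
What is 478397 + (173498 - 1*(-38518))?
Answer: 690413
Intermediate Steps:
478397 + (173498 - 1*(-38518)) = 478397 + (173498 + 38518) = 478397 + 212016 = 690413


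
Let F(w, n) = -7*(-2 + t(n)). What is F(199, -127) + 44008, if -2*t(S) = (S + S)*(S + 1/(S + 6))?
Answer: 18988814/121 ≈ 1.5693e+5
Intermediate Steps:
t(S) = -S*(S + 1/(6 + S)) (t(S) = -(S + S)*(S + 1/(S + 6))/2 = -2*S*(S + 1/(6 + S))/2 = -S*(S + 1/(6 + S)))
F(w, n) = 14 + 7*n*(1 + n² + 6*n)/(6 + n) (F(w, n) = -7*(-2 - n*(1 + n² + 6*n)/(6 + n)) = 14 + 7*n*(1 + n² + 6*n)/(6 + n))
F(199, -127) + 44008 = 7*(12 + (-127)³ + 3*(-127) + 6*(-127)²)/(6 - 127) + 44008 = 7*(12 - 2048383 - 381 + 6*16129)/(-121) + 44008 = 7*(-1/121)*(12 - 2048383 - 381 + 96774) + 44008 = 7*(-1/121)*(-1951978) + 44008 = 13663846/121 + 44008 = 18988814/121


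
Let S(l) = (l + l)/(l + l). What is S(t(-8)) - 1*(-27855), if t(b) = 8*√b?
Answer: 27856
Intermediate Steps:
S(l) = 1 (S(l) = (2*l)/((2*l)) = (2*l)*(1/(2*l)) = 1)
S(t(-8)) - 1*(-27855) = 1 - 1*(-27855) = 1 + 27855 = 27856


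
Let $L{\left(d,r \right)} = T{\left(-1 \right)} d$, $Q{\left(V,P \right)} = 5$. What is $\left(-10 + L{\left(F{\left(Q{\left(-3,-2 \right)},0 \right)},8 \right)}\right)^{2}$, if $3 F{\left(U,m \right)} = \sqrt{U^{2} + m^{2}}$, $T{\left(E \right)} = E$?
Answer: $\frac{1225}{9} \approx 136.11$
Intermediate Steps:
$F{\left(U,m \right)} = \frac{\sqrt{U^{2} + m^{2}}}{3}$
$L{\left(d,r \right)} = - d$
$\left(-10 + L{\left(F{\left(Q{\left(-3,-2 \right)},0 \right)},8 \right)}\right)^{2} = \left(-10 - \frac{\sqrt{5^{2} + 0^{2}}}{3}\right)^{2} = \left(-10 - \frac{\sqrt{25 + 0}}{3}\right)^{2} = \left(-10 - \frac{\sqrt{25}}{3}\right)^{2} = \left(-10 - \frac{1}{3} \cdot 5\right)^{2} = \left(-10 - \frac{5}{3}\right)^{2} = \left(- \frac{35}{3}\right)^{2} = \frac{1225}{9}$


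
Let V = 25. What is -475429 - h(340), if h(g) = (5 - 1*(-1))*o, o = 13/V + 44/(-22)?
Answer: -11885503/25 ≈ -4.7542e+5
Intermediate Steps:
o = -37/25 (o = 13/25 + 44/(-22) = 13*(1/25) + 44*(-1/22) = 13/25 - 2 = -37/25 ≈ -1.4800)
h(g) = -222/25 (h(g) = (5 - 1*(-1))*(-37/25) = (5 + 1)*(-37/25) = 6*(-37/25) = -222/25)
-475429 - h(340) = -475429 - 1*(-222/25) = -475429 + 222/25 = -11885503/25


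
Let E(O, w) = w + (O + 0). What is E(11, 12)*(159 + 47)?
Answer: 4738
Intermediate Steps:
E(O, w) = O + w (E(O, w) = w + O = O + w)
E(11, 12)*(159 + 47) = (11 + 12)*(159 + 47) = 23*206 = 4738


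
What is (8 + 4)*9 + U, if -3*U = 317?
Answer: 7/3 ≈ 2.3333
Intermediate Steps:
U = -317/3 (U = -⅓*317 = -317/3 ≈ -105.67)
(8 + 4)*9 + U = (8 + 4)*9 - 317/3 = 12*9 - 317/3 = 108 - 317/3 = 7/3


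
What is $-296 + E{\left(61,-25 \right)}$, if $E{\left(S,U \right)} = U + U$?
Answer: $-346$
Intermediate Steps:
$E{\left(S,U \right)} = 2 U$
$-296 + E{\left(61,-25 \right)} = -296 + 2 \left(-25\right) = -296 - 50 = -346$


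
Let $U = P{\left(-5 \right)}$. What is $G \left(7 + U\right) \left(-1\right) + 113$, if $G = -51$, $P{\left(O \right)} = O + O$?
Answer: $-40$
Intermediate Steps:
$P{\left(O \right)} = 2 O$
$U = -10$ ($U = 2 \left(-5\right) = -10$)
$G \left(7 + U\right) \left(-1\right) + 113 = - 51 \left(7 - 10\right) \left(-1\right) + 113 = - 51 \left(\left(-3\right) \left(-1\right)\right) + 113 = \left(-51\right) 3 + 113 = -153 + 113 = -40$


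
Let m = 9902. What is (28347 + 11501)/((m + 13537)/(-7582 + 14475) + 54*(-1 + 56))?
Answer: 274672264/20495649 ≈ 13.401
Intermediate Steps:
(28347 + 11501)/((m + 13537)/(-7582 + 14475) + 54*(-1 + 56)) = (28347 + 11501)/((9902 + 13537)/(-7582 + 14475) + 54*(-1 + 56)) = 39848/(23439/6893 + 54*55) = 39848/(23439*(1/6893) + 2970) = 39848/(23439/6893 + 2970) = 39848/(20495649/6893) = 39848*(6893/20495649) = 274672264/20495649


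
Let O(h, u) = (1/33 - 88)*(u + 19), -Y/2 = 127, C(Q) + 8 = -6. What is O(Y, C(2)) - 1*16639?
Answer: -563602/33 ≈ -17079.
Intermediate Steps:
C(Q) = -14 (C(Q) = -8 - 6 = -14)
Y = -254 (Y = -2*127 = -254)
O(h, u) = -55157/33 - 2903*u/33 (O(h, u) = (1/33 - 88)*(19 + u) = -2903*(19 + u)/33 = -55157/33 - 2903*u/33)
O(Y, C(2)) - 1*16639 = (-55157/33 - 2903/33*(-14)) - 1*16639 = (-55157/33 + 40642/33) - 16639 = -14515/33 - 16639 = -563602/33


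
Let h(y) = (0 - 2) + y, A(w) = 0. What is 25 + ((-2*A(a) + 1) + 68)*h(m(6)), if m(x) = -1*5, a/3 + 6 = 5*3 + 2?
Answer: -458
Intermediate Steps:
a = 33 (a = -18 + 3*(5*3 + 2) = -18 + 3*(15 + 2) = -18 + 3*17 = -18 + 51 = 33)
m(x) = -5
h(y) = -2 + y
25 + ((-2*A(a) + 1) + 68)*h(m(6)) = 25 + ((-2*0 + 1) + 68)*(-2 - 5) = 25 + ((0 + 1) + 68)*(-7) = 25 + (1 + 68)*(-7) = 25 + 69*(-7) = 25 - 483 = -458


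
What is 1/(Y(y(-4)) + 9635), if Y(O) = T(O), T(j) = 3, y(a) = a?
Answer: 1/9638 ≈ 0.00010376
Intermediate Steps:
Y(O) = 3
1/(Y(y(-4)) + 9635) = 1/(3 + 9635) = 1/9638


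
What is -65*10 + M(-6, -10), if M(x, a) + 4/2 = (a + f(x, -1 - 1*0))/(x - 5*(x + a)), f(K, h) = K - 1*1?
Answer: -48265/74 ≈ -652.23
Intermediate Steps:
f(K, h) = -1 + K (f(K, h) = K - 1 = -1 + K)
M(x, a) = -2 + (-1 + a + x)/(-5*a - 4*x) (M(x, a) = -2 + (a + (-1 + x))/(x - 5*(x + a)) = -2 + (-1 + a + x)/(x - 5*(a + x)) = -2 + (-1 + a + x)/(x + (-5*a - 5*x)) = -2 + (-1 + a + x)/(-5*a - 4*x))
-65*10 + M(-6, -10) = -65*10 + (1 - 11*(-10) - 9*(-6))/(4*(-6) + 5*(-10)) = -650 + (1 + 110 + 54)/(-24 - 50) = -650 + 165/(-74) = -650 - 1/74*165 = -650 - 165/74 = -48265/74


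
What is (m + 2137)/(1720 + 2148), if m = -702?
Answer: 1435/3868 ≈ 0.37099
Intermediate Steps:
(m + 2137)/(1720 + 2148) = (-702 + 2137)/(1720 + 2148) = 1435/3868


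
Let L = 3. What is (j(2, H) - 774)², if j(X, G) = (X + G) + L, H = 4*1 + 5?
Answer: 577600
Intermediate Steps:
H = 9 (H = 4 + 5 = 9)
j(X, G) = 3 + G + X (j(X, G) = (X + G) + 3 = (G + X) + 3 = 3 + G + X)
(j(2, H) - 774)² = ((3 + 9 + 2) - 774)² = (14 - 774)² = (-760)² = 577600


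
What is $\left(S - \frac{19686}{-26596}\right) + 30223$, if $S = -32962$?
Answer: $- \frac{36413379}{13298} \approx -2738.3$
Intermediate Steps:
$\left(S - \frac{19686}{-26596}\right) + 30223 = \left(-32962 - \frac{19686}{-26596}\right) + 30223 = \left(-32962 - - \frac{9843}{13298}\right) + 30223 = \left(-32962 + \frac{9843}{13298}\right) + 30223 = - \frac{438318833}{13298} + 30223 = - \frac{36413379}{13298}$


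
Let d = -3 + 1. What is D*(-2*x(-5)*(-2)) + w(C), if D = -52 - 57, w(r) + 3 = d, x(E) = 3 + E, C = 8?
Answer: 867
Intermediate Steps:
d = -2
w(r) = -5 (w(r) = -3 - 2 = -5)
D = -109
D*(-2*x(-5)*(-2)) + w(C) = -109*(-2*(3 - 5))*(-2) - 5 = -109*(-2*(-2))*(-2) - 5 = -436*(-2) - 5 = -109*(-8) - 5 = 872 - 5 = 867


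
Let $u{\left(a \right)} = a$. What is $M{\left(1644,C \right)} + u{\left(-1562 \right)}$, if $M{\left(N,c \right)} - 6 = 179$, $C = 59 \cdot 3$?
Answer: $-1377$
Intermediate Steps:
$C = 177$
$M{\left(N,c \right)} = 185$ ($M{\left(N,c \right)} = 6 + 179 = 185$)
$M{\left(1644,C \right)} + u{\left(-1562 \right)} = 185 - 1562 = -1377$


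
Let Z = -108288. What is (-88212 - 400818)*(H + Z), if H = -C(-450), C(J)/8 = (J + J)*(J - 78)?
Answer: 1912052528640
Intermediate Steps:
C(J) = 16*J*(-78 + J) (C(J) = 8*((J + J)*(J - 78)) = 8*((2*J)*(-78 + J)) = 8*(2*J*(-78 + J)) = 16*J*(-78 + J))
H = -3801600 (H = -16*(-450)*(-78 - 450) = -16*(-450)*(-528) = -1*3801600 = -3801600)
(-88212 - 400818)*(H + Z) = (-88212 - 400818)*(-3801600 - 108288) = -489030*(-3909888) = 1912052528640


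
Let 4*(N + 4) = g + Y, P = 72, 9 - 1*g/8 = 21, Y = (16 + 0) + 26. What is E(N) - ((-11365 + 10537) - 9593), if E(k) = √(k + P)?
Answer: 10421 + √218/2 ≈ 10428.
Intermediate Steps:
Y = 42 (Y = 16 + 26 = 42)
g = -96 (g = 72 - 8*21 = 72 - 168 = -96)
N = -35/2 (N = -4 + (-96 + 42)/4 = -4 + (¼)*(-54) = -4 - 27/2 = -35/2 ≈ -17.500)
E(k) = √(72 + k) (E(k) = √(k + 72) = √(72 + k))
E(N) - ((-11365 + 10537) - 9593) = √(72 - 35/2) - ((-11365 + 10537) - 9593) = √(109/2) - (-828 - 9593) = √218/2 - 1*(-10421) = √218/2 + 10421 = 10421 + √218/2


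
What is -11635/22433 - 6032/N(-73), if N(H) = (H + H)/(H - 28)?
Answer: -6834300083/1637609 ≈ -4173.3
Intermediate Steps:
N(H) = 2*H/(-28 + H) (N(H) = (2*H)/(-28 + H) = 2*H/(-28 + H))
-11635/22433 - 6032/N(-73) = -11635/22433 - 6032/(2*(-73)/(-28 - 73)) = -11635*1/22433 - 6032/(2*(-73)/(-101)) = -11635/22433 - 6032/(2*(-73)*(-1/101)) = -11635/22433 - 6032/146/101 = -11635/22433 - 6032*101/146 = -11635/22433 - 304616/73 = -6834300083/1637609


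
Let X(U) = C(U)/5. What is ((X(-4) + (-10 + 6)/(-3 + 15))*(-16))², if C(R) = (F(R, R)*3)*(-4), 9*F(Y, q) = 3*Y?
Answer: 473344/225 ≈ 2103.8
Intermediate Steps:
F(Y, q) = Y/3 (F(Y, q) = (3*Y)/9 = Y/3)
C(R) = -4*R (C(R) = ((R/3)*3)*(-4) = R*(-4) = -4*R)
X(U) = -4*U/5
((X(-4) + (-10 + 6)/(-3 + 15))*(-16))² = ((-⅘*(-4) + (-10 + 6)/(-3 + 15))*(-16))² = ((16/5 - 4/12)*(-16))² = ((16/5 - 4*1/12)*(-16))² = ((16/5 - ⅓)*(-16))² = ((43/15)*(-16))² = (-688/15)² = 473344/225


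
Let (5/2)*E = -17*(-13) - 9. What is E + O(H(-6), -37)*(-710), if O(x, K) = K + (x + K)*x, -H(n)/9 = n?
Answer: -3127126/5 ≈ -6.2543e+5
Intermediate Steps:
H(n) = -9*n
O(x, K) = K + x*(K + x) (O(x, K) = K + (K + x)*x = K + x*(K + x))
E = 424/5 (E = 2*(-17*(-13) - 9)/5 = 2*(221 - 9)/5 = (2/5)*212 = 424/5 ≈ 84.800)
E + O(H(-6), -37)*(-710) = 424/5 + (-37 + (-9*(-6))**2 - (-333)*(-6))*(-710) = 424/5 + (-37 + 54**2 - 37*54)*(-710) = 424/5 + (-37 + 2916 - 1998)*(-710) = 424/5 + 881*(-710) = 424/5 - 625510 = -3127126/5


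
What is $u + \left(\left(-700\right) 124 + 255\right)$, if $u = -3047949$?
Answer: $-3134494$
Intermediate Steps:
$u + \left(\left(-700\right) 124 + 255\right) = -3047949 + \left(\left(-700\right) 124 + 255\right) = -3047949 + \left(-86800 + 255\right) = -3047949 - 86545 = -3134494$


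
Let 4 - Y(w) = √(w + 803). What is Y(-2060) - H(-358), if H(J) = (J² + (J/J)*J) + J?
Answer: -127444 - I*√1257 ≈ -1.2744e+5 - 35.454*I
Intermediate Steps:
Y(w) = 4 - √(803 + w) (Y(w) = 4 - √(w + 803) = 4 - √(803 + w))
H(J) = J² + 2*J (H(J) = (J² + 1*J) + J = (J² + J) + J = (J + J²) + J = J² + 2*J)
Y(-2060) - H(-358) = (4 - √(803 - 2060)) - (-358)*(2 - 358) = (4 - √(-1257)) - (-358)*(-356) = (4 - I*√1257) - 1*127448 = (4 - I*√1257) - 127448 = -127444 - I*√1257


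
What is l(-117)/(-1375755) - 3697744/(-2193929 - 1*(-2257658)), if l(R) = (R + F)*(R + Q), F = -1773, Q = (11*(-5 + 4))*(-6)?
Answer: -339555509002/5845032693 ≈ -58.093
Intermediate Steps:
Q = 66 (Q = (11*(-1))*(-6) = -11*(-6) = 66)
l(R) = (-1773 + R)*(66 + R) (l(R) = (R - 1773)*(R + 66) = (-1773 + R)*(66 + R))
l(-117)/(-1375755) - 3697744/(-2193929 - 1*(-2257658)) = (-117018 + (-117)² - 1707*(-117))/(-1375755) - 3697744/(-2193929 - 1*(-2257658)) = (-117018 + 13689 + 199719)*(-1/1375755) - 3697744/(-2193929 + 2257658) = 96390*(-1/1375755) - 3697744/63729 = -6426/91717 - 3697744*1/63729 = -6426/91717 - 3697744/63729 = -339555509002/5845032693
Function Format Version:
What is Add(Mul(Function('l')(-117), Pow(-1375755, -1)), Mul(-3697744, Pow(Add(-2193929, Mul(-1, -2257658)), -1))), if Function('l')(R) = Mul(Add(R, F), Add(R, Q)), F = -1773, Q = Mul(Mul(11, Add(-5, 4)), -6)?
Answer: Rational(-339555509002, 5845032693) ≈ -58.093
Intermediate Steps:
Q = 66 (Q = Mul(Mul(11, -1), -6) = Mul(-11, -6) = 66)
Function('l')(R) = Mul(Add(-1773, R), Add(66, R)) (Function('l')(R) = Mul(Add(R, -1773), Add(R, 66)) = Mul(Add(-1773, R), Add(66, R)))
Add(Mul(Function('l')(-117), Pow(-1375755, -1)), Mul(-3697744, Pow(Add(-2193929, Mul(-1, -2257658)), -1))) = Add(Mul(Add(-117018, Pow(-117, 2), Mul(-1707, -117)), Pow(-1375755, -1)), Mul(-3697744, Pow(Add(-2193929, Mul(-1, -2257658)), -1))) = Add(Mul(Add(-117018, 13689, 199719), Rational(-1, 1375755)), Mul(-3697744, Pow(Add(-2193929, 2257658), -1))) = Add(Mul(96390, Rational(-1, 1375755)), Mul(-3697744, Pow(63729, -1))) = Add(Rational(-6426, 91717), Mul(-3697744, Rational(1, 63729))) = Add(Rational(-6426, 91717), Rational(-3697744, 63729)) = Rational(-339555509002, 5845032693)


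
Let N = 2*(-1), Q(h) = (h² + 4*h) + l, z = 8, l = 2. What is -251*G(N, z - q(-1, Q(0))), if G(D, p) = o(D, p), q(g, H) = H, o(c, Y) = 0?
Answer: 0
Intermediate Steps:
Q(h) = 2 + h² + 4*h (Q(h) = (h² + 4*h) + 2 = 2 + h² + 4*h)
N = -2
G(D, p) = 0
-251*G(N, z - q(-1, Q(0))) = -251*0 = 0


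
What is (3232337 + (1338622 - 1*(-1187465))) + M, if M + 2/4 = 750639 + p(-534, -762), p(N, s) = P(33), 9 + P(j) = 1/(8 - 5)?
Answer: 39054323/6 ≈ 6.5091e+6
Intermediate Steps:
P(j) = -26/3 (P(j) = -9 + 1/(8 - 5) = -9 + 1/3 = -26/3)
p(N, s) = -26/3
M = 4503779/6 (M = -1/2 + (750639 - 26/3) = -1/2 + 2251891/3 = 4503779/6 ≈ 7.5063e+5)
(3232337 + (1338622 - 1*(-1187465))) + M = (3232337 + (1338622 - 1*(-1187465))) + 4503779/6 = (3232337 + (1338622 + 1187465)) + 4503779/6 = (3232337 + 2526087) + 4503779/6 = 5758424 + 4503779/6 = 39054323/6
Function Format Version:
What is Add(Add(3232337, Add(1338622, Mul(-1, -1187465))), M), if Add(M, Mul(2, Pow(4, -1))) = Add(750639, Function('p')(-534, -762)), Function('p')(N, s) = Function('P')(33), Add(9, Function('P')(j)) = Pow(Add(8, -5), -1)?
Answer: Rational(39054323, 6) ≈ 6.5091e+6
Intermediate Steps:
Function('P')(j) = Rational(-26, 3) (Function('P')(j) = Add(-9, Pow(Add(8, -5), -1)) = Add(-9, Pow(3, -1)) = Add(-9, Rational(1, 3)) = Rational(-26, 3))
Function('p')(N, s) = Rational(-26, 3)
M = Rational(4503779, 6) (M = Add(Rational(-1, 2), Add(750639, Rational(-26, 3))) = Add(Rational(-1, 2), Rational(2251891, 3)) = Rational(4503779, 6) ≈ 7.5063e+5)
Add(Add(3232337, Add(1338622, Mul(-1, -1187465))), M) = Add(Add(3232337, Add(1338622, Mul(-1, -1187465))), Rational(4503779, 6)) = Add(Add(3232337, Add(1338622, 1187465)), Rational(4503779, 6)) = Add(Add(3232337, 2526087), Rational(4503779, 6)) = Add(5758424, Rational(4503779, 6)) = Rational(39054323, 6)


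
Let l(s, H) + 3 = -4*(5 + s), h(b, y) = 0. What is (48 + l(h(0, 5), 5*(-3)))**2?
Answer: 625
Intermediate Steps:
l(s, H) = -23 - 4*s (l(s, H) = -3 - 4*(5 + s) = -3 + (-20 - 4*s) = -23 - 4*s)
(48 + l(h(0, 5), 5*(-3)))**2 = (48 + (-23 - 4*0))**2 = (48 + (-23 + 0))**2 = (48 - 23)**2 = 25**2 = 625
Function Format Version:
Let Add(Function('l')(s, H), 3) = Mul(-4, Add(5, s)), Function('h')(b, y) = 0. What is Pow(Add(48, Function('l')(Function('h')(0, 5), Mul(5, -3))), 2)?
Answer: 625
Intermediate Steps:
Function('l')(s, H) = Add(-23, Mul(-4, s)) (Function('l')(s, H) = Add(-3, Mul(-4, Add(5, s))) = Add(-3, Add(-20, Mul(-4, s))) = Add(-23, Mul(-4, s)))
Pow(Add(48, Function('l')(Function('h')(0, 5), Mul(5, -3))), 2) = Pow(Add(48, Add(-23, Mul(-4, 0))), 2) = Pow(Add(48, Add(-23, 0)), 2) = Pow(Add(48, -23), 2) = Pow(25, 2) = 625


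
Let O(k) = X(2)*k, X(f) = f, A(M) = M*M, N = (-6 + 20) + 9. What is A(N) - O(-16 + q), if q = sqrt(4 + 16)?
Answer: 561 - 4*sqrt(5) ≈ 552.06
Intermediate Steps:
N = 23 (N = 14 + 9 = 23)
q = 2*sqrt(5) (q = sqrt(20) = 2*sqrt(5) ≈ 4.4721)
A(M) = M**2
O(k) = 2*k
A(N) - O(-16 + q) = 23**2 - 2*(-16 + 2*sqrt(5)) = 529 - (-32 + 4*sqrt(5)) = 529 + (32 - 4*sqrt(5)) = 561 - 4*sqrt(5)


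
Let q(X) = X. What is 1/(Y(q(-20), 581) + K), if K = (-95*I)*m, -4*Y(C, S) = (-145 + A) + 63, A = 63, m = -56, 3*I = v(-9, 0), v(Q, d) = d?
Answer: 4/19 ≈ 0.21053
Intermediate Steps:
I = 0 (I = (⅓)*0 = 0)
Y(C, S) = 19/4 (Y(C, S) = -((-145 + 63) + 63)/4 = -(-82 + 63)/4 = -¼*(-19) = 19/4)
K = 0 (K = -95*0*(-56) = 0*(-56) = 0)
1/(Y(q(-20), 581) + K) = 1/(19/4 + 0) = 1/(19/4) = 4/19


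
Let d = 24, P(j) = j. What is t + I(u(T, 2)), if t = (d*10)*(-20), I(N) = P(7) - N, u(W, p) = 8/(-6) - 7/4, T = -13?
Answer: -57479/12 ≈ -4789.9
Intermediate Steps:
u(W, p) = -37/12 (u(W, p) = 8*(-1/6) - 7*1/4 = -4/3 - 7/4 = -37/12)
I(N) = 7 - N
t = -4800 (t = (24*10)*(-20) = 240*(-20) = -4800)
t + I(u(T, 2)) = -4800 + (7 - 1*(-37/12)) = -4800 + (7 + 37/12) = -4800 + 121/12 = -57479/12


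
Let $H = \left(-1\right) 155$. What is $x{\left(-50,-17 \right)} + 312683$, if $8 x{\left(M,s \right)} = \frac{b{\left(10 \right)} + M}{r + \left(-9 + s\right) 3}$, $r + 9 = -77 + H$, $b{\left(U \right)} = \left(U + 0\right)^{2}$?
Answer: $\frac{398983483}{1276} \approx 3.1268 \cdot 10^{5}$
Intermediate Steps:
$H = -155$
$b{\left(U \right)} = U^{2}$
$r = -241$ ($r = -9 - 232 = -241$)
$x{\left(M,s \right)} = \frac{100 + M}{8 \left(-268 + 3 s\right)}$ ($x{\left(M,s \right)} = \frac{\left(10^{2} + M\right) \frac{1}{-241 + \left(-9 + s\right) 3}}{8} = \frac{\left(100 + M\right) \frac{1}{-241 + \left(-27 + 3 s\right)}}{8} = \frac{\left(100 + M\right) \frac{1}{-268 + 3 s}}{8} = \frac{\frac{1}{-268 + 3 s} \left(100 + M\right)}{8} = \frac{100 + M}{8 \left(-268 + 3 s\right)}$)
$x{\left(-50,-17 \right)} + 312683 = \frac{100 - 50}{8 \left(-268 + 3 \left(-17\right)\right)} + 312683 = \frac{1}{8} \frac{1}{-268 - 51} \cdot 50 + 312683 = \frac{1}{8} \frac{1}{-319} \cdot 50 + 312683 = \frac{1}{8} \left(- \frac{1}{319}\right) 50 + 312683 = - \frac{25}{1276} + 312683 = \frac{398983483}{1276}$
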